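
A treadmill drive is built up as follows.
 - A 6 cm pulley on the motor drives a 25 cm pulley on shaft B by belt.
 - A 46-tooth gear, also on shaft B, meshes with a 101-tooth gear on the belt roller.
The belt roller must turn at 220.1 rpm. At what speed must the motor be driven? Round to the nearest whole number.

Overall ratio R = 4.1667 × 2.1957 = 9.1486.
Required input speed = output speed × R = 220.1 × 9.1486 = 2013.6 rpm.

2014 rpm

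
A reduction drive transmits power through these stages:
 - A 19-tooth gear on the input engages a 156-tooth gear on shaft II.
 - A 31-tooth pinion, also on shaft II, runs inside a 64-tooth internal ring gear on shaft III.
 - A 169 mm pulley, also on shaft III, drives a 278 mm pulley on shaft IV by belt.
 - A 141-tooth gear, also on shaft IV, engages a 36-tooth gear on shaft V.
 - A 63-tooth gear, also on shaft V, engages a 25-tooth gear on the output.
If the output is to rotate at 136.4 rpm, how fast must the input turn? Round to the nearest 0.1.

Overall ratio R = 8.2105 × 2.0645 × 1.645 × 0.25532 × 0.39683 = 2.8251.
Required input speed = output speed × R = 136.4 × 2.8251 = 385.34 rpm.

385.3 rpm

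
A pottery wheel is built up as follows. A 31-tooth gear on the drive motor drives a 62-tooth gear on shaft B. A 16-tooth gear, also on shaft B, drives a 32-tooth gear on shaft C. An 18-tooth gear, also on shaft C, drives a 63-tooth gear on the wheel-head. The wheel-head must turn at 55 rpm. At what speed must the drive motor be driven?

770 rpm

Overall ratio R = 2 × 2 × 3.5 = 14.
Required input speed = output speed × R = 55 × 14 = 770 rpm.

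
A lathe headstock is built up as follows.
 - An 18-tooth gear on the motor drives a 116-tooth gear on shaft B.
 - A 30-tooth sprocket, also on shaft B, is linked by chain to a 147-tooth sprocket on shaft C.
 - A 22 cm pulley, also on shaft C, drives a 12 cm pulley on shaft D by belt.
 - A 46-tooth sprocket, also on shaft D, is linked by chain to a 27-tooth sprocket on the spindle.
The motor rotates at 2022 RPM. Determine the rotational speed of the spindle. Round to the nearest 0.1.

200.0 RPM

Gear mesh: ratio = 116/18 = 6.4444, so shaft B turns at 2022 / 6.4444 = 313.76 RPM.
Chain: ratio = 147/30 = 4.9, so shaft C turns at 313.76 / 4.9 = 64.032 RPM.
Belt: ratio = 12/22 = 0.54545, so shaft D turns at 64.032 / 0.54545 = 117.39 RPM.
Chain: ratio = 27/46 = 0.58696, so the spindle turns at 117.39 / 0.58696 = 200 RPM.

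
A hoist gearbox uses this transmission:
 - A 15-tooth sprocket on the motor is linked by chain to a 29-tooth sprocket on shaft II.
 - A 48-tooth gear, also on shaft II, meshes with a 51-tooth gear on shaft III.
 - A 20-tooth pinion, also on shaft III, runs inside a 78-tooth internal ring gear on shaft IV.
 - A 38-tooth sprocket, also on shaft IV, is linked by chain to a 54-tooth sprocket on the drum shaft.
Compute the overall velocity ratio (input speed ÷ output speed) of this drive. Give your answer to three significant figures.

11.4

Each stage contributes driven/driver: chain 29/15 = 1.9333, gear mesh 51/48 = 1.0625, internal gear 78/20 = 3.9, chain 54/38 = 1.4211.
Overall: 1.9333 × 1.0625 × 3.9 × 1.4211 = 11.384.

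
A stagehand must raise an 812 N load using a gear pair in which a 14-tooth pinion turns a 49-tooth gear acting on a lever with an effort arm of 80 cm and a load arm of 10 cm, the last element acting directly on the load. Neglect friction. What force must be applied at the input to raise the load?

Gear pair MA = 49/14 = 3.5.
Lever MA = effort arm / load arm = 80/10 = 8.
Combined ideal MA = 3.5 × 8 = 28.
Effort = load / MA = 812 / 28 = 29 N.

29 N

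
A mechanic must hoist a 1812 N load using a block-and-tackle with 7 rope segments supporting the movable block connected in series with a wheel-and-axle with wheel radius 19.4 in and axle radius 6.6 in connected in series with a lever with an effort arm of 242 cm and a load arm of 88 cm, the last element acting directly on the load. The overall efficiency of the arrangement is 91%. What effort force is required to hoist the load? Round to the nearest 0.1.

35.2 N

Block-and-tackle MA = number of supporting rope parts = 7.
Wheel-and-axle MA = R/r = 19.4/6.6 = 2.9394.
Lever MA = effort arm / load arm = 242/88 = 2.75.
Combined ideal MA = 7 × 2.9394 × 2.75 = 56.583.
Actual MA = 56.583 × 0.91 = 51.491.
Effort = load / actual MA = 1812 / 51.491 = 35.191 N.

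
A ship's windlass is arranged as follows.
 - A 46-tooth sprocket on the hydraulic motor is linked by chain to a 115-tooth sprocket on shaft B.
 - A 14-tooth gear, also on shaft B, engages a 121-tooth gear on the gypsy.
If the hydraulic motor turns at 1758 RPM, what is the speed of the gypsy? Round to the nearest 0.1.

81.4 RPM

Chain: ratio = 115/46 = 2.5, so shaft B turns at 1758 / 2.5 = 703.2 RPM.
Gear mesh: ratio = 121/14 = 8.6429, so the gypsy turns at 703.2 / 8.6429 = 81.362 RPM.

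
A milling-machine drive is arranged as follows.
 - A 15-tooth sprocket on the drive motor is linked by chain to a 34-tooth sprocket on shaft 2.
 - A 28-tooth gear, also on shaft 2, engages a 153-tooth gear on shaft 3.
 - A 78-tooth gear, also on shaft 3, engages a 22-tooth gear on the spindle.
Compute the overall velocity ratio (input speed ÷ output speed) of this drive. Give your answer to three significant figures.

Each stage contributes driven/driver: chain 34/15 = 2.2667, gear mesh 153/28 = 5.4643, gear mesh 22/78 = 0.28205.
Overall: 2.2667 × 5.4643 × 0.28205 = 3.4934.

3.49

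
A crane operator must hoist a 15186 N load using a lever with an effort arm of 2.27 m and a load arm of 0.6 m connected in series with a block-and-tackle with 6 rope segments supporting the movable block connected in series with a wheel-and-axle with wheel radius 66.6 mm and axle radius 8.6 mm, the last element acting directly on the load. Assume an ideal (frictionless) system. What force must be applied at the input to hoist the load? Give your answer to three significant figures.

86.4 N

Lever MA = effort arm / load arm = 2.27/0.6 = 3.7833.
Block-and-tackle MA = number of supporting rope parts = 6.
Wheel-and-axle MA = R/r = 66.6/8.6 = 7.7442.
Combined ideal MA = 3.7833 × 6 × 7.7442 = 175.79.
Effort = load / MA = 15186 / 175.79 = 86.386 N.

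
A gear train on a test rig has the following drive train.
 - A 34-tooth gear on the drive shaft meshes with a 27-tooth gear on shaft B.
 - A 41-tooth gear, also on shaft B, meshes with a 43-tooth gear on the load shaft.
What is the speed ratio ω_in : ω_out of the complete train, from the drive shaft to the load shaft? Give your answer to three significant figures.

0.833

Each stage contributes driven/driver: gear mesh 27/34 = 0.79412, gear mesh 43/41 = 1.0488.
Overall: 0.79412 × 1.0488 = 0.83286.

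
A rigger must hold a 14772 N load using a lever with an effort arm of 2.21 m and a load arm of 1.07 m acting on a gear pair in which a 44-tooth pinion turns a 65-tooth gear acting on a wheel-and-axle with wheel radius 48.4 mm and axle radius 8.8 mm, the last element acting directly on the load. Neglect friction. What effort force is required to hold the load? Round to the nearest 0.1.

Lever MA = effort arm / load arm = 2.21/1.07 = 2.0654.
Gear pair MA = 65/44 = 1.4773.
Wheel-and-axle MA = R/r = 48.4/8.8 = 5.5.
Combined ideal MA = 2.0654 × 1.4773 × 5.5 = 16.782.
Effort = load / MA = 14772 / 16.782 = 880.25 N.

880.3 N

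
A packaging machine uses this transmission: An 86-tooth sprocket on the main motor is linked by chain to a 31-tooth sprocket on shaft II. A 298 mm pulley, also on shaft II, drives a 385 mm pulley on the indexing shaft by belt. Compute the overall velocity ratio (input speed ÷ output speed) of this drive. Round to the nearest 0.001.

Each stage contributes driven/driver: chain 31/86 = 0.36047, belt 385/298 = 1.2919.
Overall: 0.36047 × 1.2919 = 0.4657.

0.466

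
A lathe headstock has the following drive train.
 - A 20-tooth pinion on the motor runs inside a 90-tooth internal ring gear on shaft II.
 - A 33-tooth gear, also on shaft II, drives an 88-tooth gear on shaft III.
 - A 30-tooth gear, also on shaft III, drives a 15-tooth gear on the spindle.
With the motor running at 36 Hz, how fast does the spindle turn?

6 Hz

the motor → shaft II (internal gear, 90/20): 36 ÷ 4.5 = 8 Hz
shaft II → shaft III (gear mesh, 88/33): 8 ÷ 2.6667 = 3 Hz
shaft III → the spindle (gear mesh, 15/30): 3 ÷ 0.5 = 6 Hz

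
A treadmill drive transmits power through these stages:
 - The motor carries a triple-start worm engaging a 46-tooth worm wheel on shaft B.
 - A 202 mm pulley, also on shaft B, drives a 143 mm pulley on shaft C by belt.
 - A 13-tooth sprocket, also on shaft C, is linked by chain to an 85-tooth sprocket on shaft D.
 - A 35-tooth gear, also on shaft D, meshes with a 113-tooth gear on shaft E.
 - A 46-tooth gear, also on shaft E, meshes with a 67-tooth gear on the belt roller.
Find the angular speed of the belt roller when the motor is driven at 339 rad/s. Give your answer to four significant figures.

the motor → shaft B (worm, 46/3): 339 ÷ 15.333 = 22.109 rad/s
shaft B → shaft C (belt, 143/202): 22.109 ÷ 0.70792 = 31.23 rad/s
shaft C → shaft D (chain, 85/13): 31.23 ÷ 6.5385 = 4.7764 rad/s
shaft D → shaft E (gear mesh, 113/35): 4.7764 ÷ 3.2286 = 1.4794 rad/s
shaft E → the belt roller (gear mesh, 67/46): 1.4794 ÷ 1.4565 = 1.0157 rad/s

1.016 rad/s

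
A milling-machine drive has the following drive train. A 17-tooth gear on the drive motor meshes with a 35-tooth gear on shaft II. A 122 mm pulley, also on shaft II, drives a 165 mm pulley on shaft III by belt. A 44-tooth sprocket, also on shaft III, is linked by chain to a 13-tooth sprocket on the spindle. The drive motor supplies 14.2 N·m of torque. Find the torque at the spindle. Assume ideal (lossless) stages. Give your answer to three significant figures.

11.7 N·m

After the gear mesh (35/17): 14.2 × 2.0588 = 29.235 N·m
After the belt (165/122): 29.235 × 1.3525 = 39.54 N·m
After the chain (13/44): 39.54 × 0.29545 = 11.682 N·m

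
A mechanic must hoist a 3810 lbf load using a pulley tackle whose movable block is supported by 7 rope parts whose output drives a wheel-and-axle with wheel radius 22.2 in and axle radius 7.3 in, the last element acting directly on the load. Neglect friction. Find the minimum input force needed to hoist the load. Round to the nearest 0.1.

179.0 lbf

Block-and-tackle MA = number of supporting rope parts = 7.
Wheel-and-axle MA = R/r = 22.2/7.3 = 3.0411.
Combined ideal MA = 7 × 3.0411 = 21.288.
Effort = load / MA = 3810 / 21.288 = 178.98 lbf.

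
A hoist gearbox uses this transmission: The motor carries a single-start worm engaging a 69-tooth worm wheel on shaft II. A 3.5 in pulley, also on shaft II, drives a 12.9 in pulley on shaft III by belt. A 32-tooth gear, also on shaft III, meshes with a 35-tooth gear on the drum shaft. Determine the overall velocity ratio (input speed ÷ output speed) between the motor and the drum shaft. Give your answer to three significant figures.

278

Each stage contributes driven/driver: worm 69/1 = 69, belt 12.9/3.5 = 3.6857, gear mesh 35/32 = 1.0938.
Overall: 69 × 3.6857 × 1.0938 = 278.16.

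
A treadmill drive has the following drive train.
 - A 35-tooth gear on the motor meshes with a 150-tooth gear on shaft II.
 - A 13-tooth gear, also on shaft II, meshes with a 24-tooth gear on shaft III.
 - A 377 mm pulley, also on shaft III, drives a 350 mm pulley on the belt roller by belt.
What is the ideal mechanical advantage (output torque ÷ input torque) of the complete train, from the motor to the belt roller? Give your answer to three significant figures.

7.35

Each stage contributes driven/driver: gear mesh 150/35 = 4.2857, gear mesh 24/13 = 1.8462, belt 350/377 = 0.92838.
Overall: 4.2857 × 1.8462 × 0.92838 = 7.3454.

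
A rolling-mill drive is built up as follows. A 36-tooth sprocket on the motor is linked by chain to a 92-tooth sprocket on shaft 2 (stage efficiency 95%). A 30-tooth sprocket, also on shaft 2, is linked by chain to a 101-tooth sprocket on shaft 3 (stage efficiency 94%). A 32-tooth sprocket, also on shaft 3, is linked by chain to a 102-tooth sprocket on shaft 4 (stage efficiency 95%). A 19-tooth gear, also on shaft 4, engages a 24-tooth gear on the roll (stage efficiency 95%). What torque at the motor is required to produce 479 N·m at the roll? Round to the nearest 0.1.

17.2 N·m

Overall ratio R = 2.5556 × 3.3667 × 3.1875 × 1.2632 = 34.641; overall efficiency η = 0.95 × 0.94 × 0.95 × 0.95 = 0.8059.
Input torque = output torque / (R × η) = 479 / (34.641 × 0.8059) = 17.157 N·m.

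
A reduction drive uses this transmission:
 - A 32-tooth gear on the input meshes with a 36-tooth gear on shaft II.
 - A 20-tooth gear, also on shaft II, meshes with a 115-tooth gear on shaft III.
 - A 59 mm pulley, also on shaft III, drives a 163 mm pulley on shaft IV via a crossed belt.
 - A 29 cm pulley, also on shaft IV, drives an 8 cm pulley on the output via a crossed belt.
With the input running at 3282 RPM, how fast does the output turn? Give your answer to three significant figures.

the input → shaft II (gear mesh, 36/32): 3282 ÷ 1.125 = 2917.3 RPM
shaft II → shaft III (gear mesh, 115/20): 2917.3 ÷ 5.75 = 507.36 RPM
shaft III → shaft IV (belt, 163/59): 507.36 ÷ 2.7627 = 183.65 RPM
shaft IV → the output (belt, 8/29): 183.65 ÷ 0.27586 = 665.72 RPM

666 RPM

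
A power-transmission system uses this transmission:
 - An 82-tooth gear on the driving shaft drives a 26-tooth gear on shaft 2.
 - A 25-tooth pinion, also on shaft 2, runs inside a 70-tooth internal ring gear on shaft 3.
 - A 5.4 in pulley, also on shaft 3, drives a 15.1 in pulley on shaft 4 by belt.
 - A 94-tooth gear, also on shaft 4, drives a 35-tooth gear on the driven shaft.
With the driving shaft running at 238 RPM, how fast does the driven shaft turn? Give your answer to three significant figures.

the driving shaft → shaft 2 (gear mesh, 26/82): 238 ÷ 0.31707 = 750.62 RPM
shaft 2 → shaft 3 (internal gear, 70/25): 750.62 ÷ 2.8 = 268.08 RPM
shaft 3 → shaft 4 (belt, 15.1/5.4): 268.08 ÷ 2.7963 = 95.869 RPM
shaft 4 → the driven shaft (gear mesh, 35/94): 95.869 ÷ 0.37234 = 257.48 RPM

257 RPM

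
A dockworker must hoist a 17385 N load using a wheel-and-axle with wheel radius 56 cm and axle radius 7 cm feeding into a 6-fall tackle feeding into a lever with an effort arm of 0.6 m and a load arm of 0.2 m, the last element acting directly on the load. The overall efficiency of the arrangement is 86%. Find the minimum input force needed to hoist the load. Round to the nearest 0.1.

Wheel-and-axle MA = R/r = 56/7 = 8.
Block-and-tackle MA = number of supporting rope parts = 6.
Lever MA = effort arm / load arm = 0.6/0.2 = 3.
Combined ideal MA = 8 × 6 × 3 = 144.
Actual MA = 144 × 0.86 = 123.84.
Effort = load / actual MA = 17385 / 123.84 = 140.38 N.

140.4 N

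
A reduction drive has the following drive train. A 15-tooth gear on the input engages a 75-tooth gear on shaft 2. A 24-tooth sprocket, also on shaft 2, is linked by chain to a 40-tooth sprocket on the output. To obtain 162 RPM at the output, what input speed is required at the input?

Overall ratio R = 5 × 1.6667 = 8.3333.
Required input speed = output speed × R = 162 × 8.3333 = 1350 RPM.

1350 RPM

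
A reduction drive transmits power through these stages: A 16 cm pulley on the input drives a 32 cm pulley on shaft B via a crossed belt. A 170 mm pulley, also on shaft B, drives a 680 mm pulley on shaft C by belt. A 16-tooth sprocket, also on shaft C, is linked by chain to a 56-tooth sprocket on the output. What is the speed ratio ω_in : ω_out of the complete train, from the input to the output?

28

Each stage contributes driven/driver: belt 32/16 = 2, belt 680/170 = 4, chain 56/16 = 3.5.
Overall: 2 × 4 × 3.5 = 28.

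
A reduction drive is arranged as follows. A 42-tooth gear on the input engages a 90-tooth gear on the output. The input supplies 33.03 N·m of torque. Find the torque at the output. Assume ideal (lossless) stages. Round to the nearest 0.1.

After the gear mesh (90/42): 33.03 × 2.1429 = 70.779 N·m

70.8 N·m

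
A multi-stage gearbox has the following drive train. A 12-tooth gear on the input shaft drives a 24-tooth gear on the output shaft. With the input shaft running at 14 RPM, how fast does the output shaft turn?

Gear mesh: ratio = 24/12 = 2, so the output shaft turns at 14 / 2 = 7 RPM.

7 RPM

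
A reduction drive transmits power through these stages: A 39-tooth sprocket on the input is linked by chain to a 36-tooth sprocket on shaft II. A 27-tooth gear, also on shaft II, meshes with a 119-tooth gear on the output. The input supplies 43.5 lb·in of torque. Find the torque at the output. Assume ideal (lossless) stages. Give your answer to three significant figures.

Chain: ratio = 36/39 = 0.92308; torque at shaft II = 43.5 × 0.92308 = 40.154 lb·in.
Gear mesh: ratio = 119/27 = 4.4074; torque at the output = 40.154 × 4.4074 = 176.97 lb·in.

177 lb·in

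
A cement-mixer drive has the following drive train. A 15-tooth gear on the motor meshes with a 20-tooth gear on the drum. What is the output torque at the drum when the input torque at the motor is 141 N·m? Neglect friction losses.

After the gear mesh (20/15): 141 × 1.3333 = 188 N·m

188 N·m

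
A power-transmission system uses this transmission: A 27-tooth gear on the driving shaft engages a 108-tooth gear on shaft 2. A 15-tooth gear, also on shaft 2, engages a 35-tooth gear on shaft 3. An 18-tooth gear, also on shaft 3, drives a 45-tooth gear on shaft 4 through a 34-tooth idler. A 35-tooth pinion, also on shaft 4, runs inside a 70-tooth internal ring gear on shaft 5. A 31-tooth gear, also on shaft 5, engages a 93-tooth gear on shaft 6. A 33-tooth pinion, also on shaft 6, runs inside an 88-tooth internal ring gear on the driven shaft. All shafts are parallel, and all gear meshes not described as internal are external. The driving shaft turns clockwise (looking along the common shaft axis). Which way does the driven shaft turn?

the driving shaft → shaft 2: external mesh, 1 reversal → CCW.
shaft 2 → shaft 3: external mesh, 1 reversal → CW.
shaft 3 → shaft 4: driver → idler → driven is 2 external meshes, 2 reversals → CW.
shaft 4 → shaft 5: internal mesh, same direction → CW.
shaft 5 → shaft 6: external mesh, 1 reversal → CCW.
shaft 6 → the driven shaft: internal mesh, same direction → CCW.
5 reversals in total — an odd number — so the driven shaft turns opposite to the driving shaft.

counterclockwise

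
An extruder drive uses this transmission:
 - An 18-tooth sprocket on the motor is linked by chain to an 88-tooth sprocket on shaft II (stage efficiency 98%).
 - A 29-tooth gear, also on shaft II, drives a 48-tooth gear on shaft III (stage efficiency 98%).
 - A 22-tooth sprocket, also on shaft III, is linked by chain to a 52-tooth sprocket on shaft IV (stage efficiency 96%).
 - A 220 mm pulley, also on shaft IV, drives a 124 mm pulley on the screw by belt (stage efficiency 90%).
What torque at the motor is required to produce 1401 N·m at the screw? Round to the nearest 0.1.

Overall ratio R = 4.8889 × 1.6552 × 2.3636 × 0.56364 = 10.78; overall efficiency η = 0.98 × 0.98 × 0.96 × 0.90 = 0.8298.
Input torque = output torque / (R × η) = 1401 / (10.78 × 0.8298) = 156.62 N·m.

156.6 N·m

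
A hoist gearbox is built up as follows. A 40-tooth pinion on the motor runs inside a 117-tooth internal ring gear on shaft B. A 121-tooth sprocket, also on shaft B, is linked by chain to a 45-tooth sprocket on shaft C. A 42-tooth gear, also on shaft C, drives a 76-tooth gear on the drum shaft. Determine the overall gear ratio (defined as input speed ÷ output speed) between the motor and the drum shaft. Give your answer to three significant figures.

Each stage contributes driven/driver: internal gear 117/40 = 2.925, chain 45/121 = 0.3719, gear mesh 76/42 = 1.8095.
Overall: 2.925 × 0.3719 × 1.8095 = 1.9684.

1.97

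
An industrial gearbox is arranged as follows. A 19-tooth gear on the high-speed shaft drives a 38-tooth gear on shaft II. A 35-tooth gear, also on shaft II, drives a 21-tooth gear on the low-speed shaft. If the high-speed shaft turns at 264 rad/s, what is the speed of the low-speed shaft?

gear mesh 38/19 = 2 → 264/2 = 132 rad/s
gear mesh 21/35 = 0.6 → 132/0.6 = 220 rad/s

220 rad/s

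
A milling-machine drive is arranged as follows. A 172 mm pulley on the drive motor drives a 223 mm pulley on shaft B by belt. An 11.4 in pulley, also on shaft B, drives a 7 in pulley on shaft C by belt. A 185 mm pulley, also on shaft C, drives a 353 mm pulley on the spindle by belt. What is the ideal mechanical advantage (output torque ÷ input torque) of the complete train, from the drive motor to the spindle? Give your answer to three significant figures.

1.52

Each stage contributes driven/driver: belt 223/172 = 1.2965, belt 7/11.4 = 0.61404, belt 353/185 = 1.9081.
Overall: 1.2965 × 0.61404 × 1.9081 = 1.5191.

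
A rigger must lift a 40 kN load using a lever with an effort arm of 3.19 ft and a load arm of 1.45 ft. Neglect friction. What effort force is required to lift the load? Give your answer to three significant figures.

18.2 kN

Lever MA = effort arm / load arm = 3.19/1.45 = 2.2.
Effort = load / MA = 40 / 2.2 = 18.182 kN.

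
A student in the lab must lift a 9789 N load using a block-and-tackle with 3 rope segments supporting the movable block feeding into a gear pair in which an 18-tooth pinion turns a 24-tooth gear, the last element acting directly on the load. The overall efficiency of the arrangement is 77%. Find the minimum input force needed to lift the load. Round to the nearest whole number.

Block-and-tackle MA = number of supporting rope parts = 3.
Gear pair MA = 24/18 = 1.3333.
Combined ideal MA = 3 × 1.3333 = 4.
Actual MA = 4 × 0.77 = 3.08.
Effort = load / actual MA = 9789 / 3.08 = 3178.2 N.

3178 N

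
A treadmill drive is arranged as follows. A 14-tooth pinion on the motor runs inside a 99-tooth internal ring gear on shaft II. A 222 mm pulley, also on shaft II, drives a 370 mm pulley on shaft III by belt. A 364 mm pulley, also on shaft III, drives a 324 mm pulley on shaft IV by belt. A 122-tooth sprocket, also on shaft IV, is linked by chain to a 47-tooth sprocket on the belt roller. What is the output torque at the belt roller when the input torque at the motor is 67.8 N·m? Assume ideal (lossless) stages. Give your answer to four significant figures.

274.0 N·m

After the internal gear (99/14): 67.8 × 7.0714 = 479.44 N·m
After the belt (370/222): 479.44 × 1.6667 = 799.07 N·m
After the belt (324/364): 799.07 × 0.89011 = 711.26 N·m
After the chain (47/122): 711.26 × 0.38525 = 274.01 N·m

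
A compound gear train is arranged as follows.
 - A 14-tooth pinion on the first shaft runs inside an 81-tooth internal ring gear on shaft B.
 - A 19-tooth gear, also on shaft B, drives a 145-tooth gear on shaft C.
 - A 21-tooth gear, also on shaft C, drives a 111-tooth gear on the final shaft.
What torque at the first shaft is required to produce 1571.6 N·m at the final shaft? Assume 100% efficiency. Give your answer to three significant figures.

Overall ratio R = 5.7857 × 7.6316 × 5.2857 = 233.39.
Input torque = output torque / R = 1571.6 / 233.39 = 6.7339 N·m.

6.73 N·m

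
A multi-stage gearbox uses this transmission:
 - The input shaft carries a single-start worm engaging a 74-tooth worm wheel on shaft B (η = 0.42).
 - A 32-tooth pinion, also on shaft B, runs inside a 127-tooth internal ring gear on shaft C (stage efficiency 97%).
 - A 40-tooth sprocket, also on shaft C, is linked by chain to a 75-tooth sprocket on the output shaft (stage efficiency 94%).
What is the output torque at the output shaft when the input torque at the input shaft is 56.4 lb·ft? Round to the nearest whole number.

After the worm (74/1): 56.4 × 74 × 0.42 = 1752.9 lb·ft
After the internal gear (127/32): 1752.9 × 3.9688 × 0.97 = 6748.2 lb·ft
After the chain (75/40): 6748.2 × 1.875 × 0.94 = 11894 lb·ft

11894 lb·ft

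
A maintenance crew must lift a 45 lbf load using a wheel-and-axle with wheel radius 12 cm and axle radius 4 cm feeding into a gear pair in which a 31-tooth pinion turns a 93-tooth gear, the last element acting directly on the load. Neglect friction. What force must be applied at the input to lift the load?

Wheel-and-axle MA = R/r = 12/4 = 3.
Gear pair MA = 93/31 = 3.
Combined ideal MA = 3 × 3 = 9.
Effort = load / MA = 45 / 9 = 5 lbf.

5 lbf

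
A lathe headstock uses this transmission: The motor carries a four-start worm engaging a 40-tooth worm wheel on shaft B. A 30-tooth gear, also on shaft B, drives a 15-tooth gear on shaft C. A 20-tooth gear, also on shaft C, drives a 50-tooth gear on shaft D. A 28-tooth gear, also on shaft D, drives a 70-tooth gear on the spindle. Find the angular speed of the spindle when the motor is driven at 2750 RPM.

worm 40/4 = 10 → 2750/10 = 275 RPM
gear mesh 15/30 = 0.5 → 275/0.5 = 550 RPM
gear mesh 50/20 = 2.5 → 550/2.5 = 220 RPM
gear mesh 70/28 = 2.5 → 220/2.5 = 88 RPM

88 RPM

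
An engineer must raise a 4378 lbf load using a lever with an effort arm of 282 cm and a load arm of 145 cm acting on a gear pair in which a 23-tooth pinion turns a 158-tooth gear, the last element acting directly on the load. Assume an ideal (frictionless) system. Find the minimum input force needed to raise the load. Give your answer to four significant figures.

Lever MA = effort arm / load arm = 282/145 = 1.9448.
Gear pair MA = 158/23 = 6.8696.
Combined ideal MA = 1.9448 × 6.8696 = 13.36.
Effort = load / MA = 4378 / 13.36 = 327.69 lbf.

327.7 lbf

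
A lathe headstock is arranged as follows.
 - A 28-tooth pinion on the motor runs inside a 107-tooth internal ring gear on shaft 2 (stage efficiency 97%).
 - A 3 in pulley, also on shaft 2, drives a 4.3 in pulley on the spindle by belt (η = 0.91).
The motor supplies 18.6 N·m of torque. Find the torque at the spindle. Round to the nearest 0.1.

After the internal gear (107/28): 18.6 × 3.8214 × 0.97 = 68.946 N·m
After the belt (4.3/3): 68.946 × 1.4333 × 0.91 = 89.929 N·m

89.9 N·m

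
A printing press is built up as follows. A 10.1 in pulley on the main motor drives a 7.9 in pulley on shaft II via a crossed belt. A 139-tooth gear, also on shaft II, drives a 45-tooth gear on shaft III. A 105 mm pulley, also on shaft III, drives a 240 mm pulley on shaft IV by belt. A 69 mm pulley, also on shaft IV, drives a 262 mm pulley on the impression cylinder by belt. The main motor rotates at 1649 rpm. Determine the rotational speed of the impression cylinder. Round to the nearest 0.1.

the main motor → shaft II (belt, 7.9/10.1): 1649 ÷ 0.78218 = 2108.2 rpm
shaft II → shaft III (gear mesh, 45/139): 2108.2 ÷ 0.32374 = 6512 rpm
shaft III → shaft IV (belt, 240/105): 6512 ÷ 2.2857 = 2849 rpm
shaft IV → the impression cylinder (belt, 262/69): 2849 ÷ 3.7971 = 750.31 rpm

750.3 rpm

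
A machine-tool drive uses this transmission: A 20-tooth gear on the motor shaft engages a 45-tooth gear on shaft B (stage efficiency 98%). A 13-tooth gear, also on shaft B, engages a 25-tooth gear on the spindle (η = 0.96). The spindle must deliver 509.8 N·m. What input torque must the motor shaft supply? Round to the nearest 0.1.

125.2 N·m

Overall ratio R = 2.25 × 1.9231 = 4.3269; overall efficiency η = 0.98 × 0.96 = 0.9408.
Input torque = output torque / (R × η) = 509.8 / (4.3269 × 0.9408) = 125.23 N·m.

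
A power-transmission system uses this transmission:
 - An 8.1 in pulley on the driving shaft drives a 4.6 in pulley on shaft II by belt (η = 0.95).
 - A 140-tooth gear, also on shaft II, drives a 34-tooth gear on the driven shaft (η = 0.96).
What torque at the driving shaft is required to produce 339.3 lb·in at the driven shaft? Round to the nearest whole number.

Overall ratio R = 0.5679 × 0.24286 = 0.13792; overall efficiency η = 0.95 × 0.96 = 0.9120.
Input torque = output torque / (R × η) = 339.3 / (0.13792 × 0.9120) = 2697.5 lb·in.

2698 lb·in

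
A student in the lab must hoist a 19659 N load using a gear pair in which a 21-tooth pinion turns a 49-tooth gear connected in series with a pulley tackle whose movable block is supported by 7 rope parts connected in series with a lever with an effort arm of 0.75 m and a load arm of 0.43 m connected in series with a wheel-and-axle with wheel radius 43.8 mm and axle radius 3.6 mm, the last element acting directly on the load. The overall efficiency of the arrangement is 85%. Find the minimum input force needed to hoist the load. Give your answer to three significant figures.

Gear pair MA = 49/21 = 2.3333.
Block-and-tackle MA = number of supporting rope parts = 7.
Lever MA = effort arm / load arm = 0.75/0.43 = 1.7442.
Wheel-and-axle MA = R/r = 43.8/3.6 = 12.167.
Combined ideal MA = 2.3333 × 7 × 1.7442 × 12.167 = 346.61.
Actual MA = 346.61 × 0.85 = 294.62.
Effort = load / actual MA = 19659 / 294.62 = 66.727 N.

66.7 N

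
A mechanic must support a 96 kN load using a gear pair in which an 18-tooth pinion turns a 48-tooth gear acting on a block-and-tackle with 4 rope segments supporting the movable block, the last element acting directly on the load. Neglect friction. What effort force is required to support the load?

9 kN

Gear pair MA = 48/18 = 2.6667.
Block-and-tackle MA = number of supporting rope parts = 4.
Combined ideal MA = 2.6667 × 4 = 10.667.
Effort = load / MA = 96 / 10.667 = 9 kN.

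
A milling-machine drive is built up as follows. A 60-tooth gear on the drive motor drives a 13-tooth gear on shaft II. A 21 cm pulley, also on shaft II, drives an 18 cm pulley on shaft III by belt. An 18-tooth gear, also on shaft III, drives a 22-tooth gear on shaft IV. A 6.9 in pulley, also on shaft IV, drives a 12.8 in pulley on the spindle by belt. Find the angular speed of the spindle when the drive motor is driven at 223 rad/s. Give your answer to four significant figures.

529.6 rad/s

the drive motor → shaft II (gear mesh, 13/60): 223 ÷ 0.21667 = 1029.2 rad/s
shaft II → shaft III (belt, 18/21): 1029.2 ÷ 0.85714 = 1200.8 rad/s
shaft III → shaft IV (gear mesh, 22/18): 1200.8 ÷ 1.2222 = 982.45 rad/s
shaft IV → the spindle (belt, 12.8/6.9): 982.45 ÷ 1.8551 = 529.6 rad/s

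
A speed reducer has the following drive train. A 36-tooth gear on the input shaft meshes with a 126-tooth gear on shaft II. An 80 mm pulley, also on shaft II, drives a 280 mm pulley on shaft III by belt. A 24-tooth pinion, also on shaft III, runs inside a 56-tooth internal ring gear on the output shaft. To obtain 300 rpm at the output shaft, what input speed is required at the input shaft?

8575 rpm

Overall ratio R = 3.5 × 3.5 × 2.3333 = 28.583.
Required input speed = output speed × R = 300 × 28.583 = 8575 rpm.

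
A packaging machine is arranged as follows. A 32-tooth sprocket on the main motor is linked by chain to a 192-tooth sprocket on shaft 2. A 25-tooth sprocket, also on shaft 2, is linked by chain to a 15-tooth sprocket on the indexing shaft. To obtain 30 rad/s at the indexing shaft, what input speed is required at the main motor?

Overall ratio R = 6 × 0.6 = 3.6.
Required input speed = output speed × R = 30 × 3.6 = 108 rad/s.

108 rad/s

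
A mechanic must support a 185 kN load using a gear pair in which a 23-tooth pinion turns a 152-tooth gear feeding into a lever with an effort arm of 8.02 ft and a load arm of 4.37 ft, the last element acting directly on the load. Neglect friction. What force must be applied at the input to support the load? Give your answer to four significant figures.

Gear pair MA = 152/23 = 6.6087.
Lever MA = effort arm / load arm = 8.02/4.37 = 1.8352.
Combined ideal MA = 6.6087 × 1.8352 = 12.129.
Effort = load / MA = 185 / 12.129 = 15.253 kN.

15.25 kN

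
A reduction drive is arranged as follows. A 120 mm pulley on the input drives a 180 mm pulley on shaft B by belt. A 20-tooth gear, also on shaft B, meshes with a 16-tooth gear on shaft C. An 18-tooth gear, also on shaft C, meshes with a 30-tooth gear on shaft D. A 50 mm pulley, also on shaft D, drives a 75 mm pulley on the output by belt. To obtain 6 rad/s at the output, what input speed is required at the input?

18 rad/s

Overall ratio R = 1.5 × 0.8 × 1.6667 × 1.5 = 3.
Required input speed = output speed × R = 6 × 3 = 18 rad/s.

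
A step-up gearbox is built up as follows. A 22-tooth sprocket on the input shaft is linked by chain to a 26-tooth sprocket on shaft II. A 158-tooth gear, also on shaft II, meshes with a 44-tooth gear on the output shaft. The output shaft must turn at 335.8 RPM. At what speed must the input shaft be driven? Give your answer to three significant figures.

111 RPM

Overall ratio R = 1.1818 × 0.27848 = 0.32911.
Required input speed = output speed × R = 335.8 × 0.32911 = 110.52 RPM.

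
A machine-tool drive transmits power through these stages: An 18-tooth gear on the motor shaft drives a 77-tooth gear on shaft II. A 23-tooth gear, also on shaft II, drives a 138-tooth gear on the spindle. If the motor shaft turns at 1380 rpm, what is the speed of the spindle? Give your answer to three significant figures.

53.8 rpm

Gear mesh: ratio = 77/18 = 4.2778, so shaft II turns at 1380 / 4.2778 = 322.6 rpm.
Gear mesh: ratio = 138/23 = 6, so the spindle turns at 322.6 / 6 = 53.766 rpm.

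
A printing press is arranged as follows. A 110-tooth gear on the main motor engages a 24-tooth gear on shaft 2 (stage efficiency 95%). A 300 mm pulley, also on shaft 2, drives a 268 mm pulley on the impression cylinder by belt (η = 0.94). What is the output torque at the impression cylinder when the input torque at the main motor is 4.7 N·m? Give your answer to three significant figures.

0.818 N·m

After the gear mesh (24/110): 4.7 × 0.21818 × 0.95 = 0.97418 N·m
After the belt (268/300): 0.97418 × 0.89333 × 0.94 = 0.81805 N·m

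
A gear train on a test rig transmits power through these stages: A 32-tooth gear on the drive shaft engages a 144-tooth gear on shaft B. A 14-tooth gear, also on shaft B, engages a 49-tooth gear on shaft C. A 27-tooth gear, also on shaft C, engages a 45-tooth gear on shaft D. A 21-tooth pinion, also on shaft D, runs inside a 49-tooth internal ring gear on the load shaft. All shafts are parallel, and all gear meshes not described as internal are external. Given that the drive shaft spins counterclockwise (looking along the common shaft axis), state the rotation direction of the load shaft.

clockwise

the drive shaft → shaft B: external mesh, 1 reversal → CW.
shaft B → shaft C: external mesh, 1 reversal → CCW.
shaft C → shaft D: external mesh, 1 reversal → CW.
shaft D → the load shaft: internal mesh, same direction → CW.
3 reversals in total — an odd number — so the load shaft turns opposite to the drive shaft.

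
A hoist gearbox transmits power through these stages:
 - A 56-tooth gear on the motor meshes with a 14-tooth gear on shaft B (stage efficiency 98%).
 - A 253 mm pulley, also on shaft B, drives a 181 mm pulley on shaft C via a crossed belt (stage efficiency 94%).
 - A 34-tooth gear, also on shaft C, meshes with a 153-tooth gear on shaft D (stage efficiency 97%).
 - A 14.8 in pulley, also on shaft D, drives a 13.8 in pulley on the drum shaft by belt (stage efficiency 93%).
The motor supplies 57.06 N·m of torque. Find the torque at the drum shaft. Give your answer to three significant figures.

gear mesh 14/56 = 0.25 → τ = 57.06·0.25·0.98 = 13.98 N·m
belt 181/253 = 0.71542 → τ = 13.98·0.71542·0.94 = 9.4012 N·m
gear mesh 153/34 = 4.5 → τ = 9.4012·4.5·0.97 = 41.036 N·m
belt 13.8/14.8 = 0.93243 → τ = 41.036·0.93243·0.93 = 35.585 N·m

35.6 N·m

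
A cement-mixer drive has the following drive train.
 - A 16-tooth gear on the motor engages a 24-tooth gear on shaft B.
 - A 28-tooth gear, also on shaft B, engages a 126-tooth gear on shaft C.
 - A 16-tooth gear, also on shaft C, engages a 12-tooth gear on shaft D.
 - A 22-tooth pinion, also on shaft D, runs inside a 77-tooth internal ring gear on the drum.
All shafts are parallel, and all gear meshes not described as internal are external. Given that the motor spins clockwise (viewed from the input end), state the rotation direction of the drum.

the motor → shaft B: external mesh, 1 reversal → CCW.
shaft B → shaft C: external mesh, 1 reversal → CW.
shaft C → shaft D: external mesh, 1 reversal → CCW.
shaft D → the drum: internal mesh, same direction → CCW.
3 reversals in total — an odd number — so the drum turns opposite to the motor.

counterclockwise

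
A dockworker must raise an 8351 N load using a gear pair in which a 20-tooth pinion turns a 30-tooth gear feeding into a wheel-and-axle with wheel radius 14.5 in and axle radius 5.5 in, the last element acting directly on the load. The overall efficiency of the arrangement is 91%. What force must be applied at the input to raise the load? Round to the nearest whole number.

Gear pair MA = 30/20 = 1.5.
Wheel-and-axle MA = R/r = 14.5/5.5 = 2.6364.
Combined ideal MA = 1.5 × 2.6364 = 3.9545.
Actual MA = 3.9545 × 0.91 = 3.5986.
Effort = load / actual MA = 8351 / 3.5986 = 2320.6 N.

2321 N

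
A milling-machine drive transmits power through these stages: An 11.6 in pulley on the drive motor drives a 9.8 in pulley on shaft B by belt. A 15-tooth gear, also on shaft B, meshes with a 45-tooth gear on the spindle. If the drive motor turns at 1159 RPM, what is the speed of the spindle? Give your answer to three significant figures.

457 RPM

the drive motor → shaft B (belt, 9.8/11.6): 1159 ÷ 0.84483 = 1371.9 RPM
shaft B → the spindle (gear mesh, 45/15): 1371.9 ÷ 3 = 457.29 RPM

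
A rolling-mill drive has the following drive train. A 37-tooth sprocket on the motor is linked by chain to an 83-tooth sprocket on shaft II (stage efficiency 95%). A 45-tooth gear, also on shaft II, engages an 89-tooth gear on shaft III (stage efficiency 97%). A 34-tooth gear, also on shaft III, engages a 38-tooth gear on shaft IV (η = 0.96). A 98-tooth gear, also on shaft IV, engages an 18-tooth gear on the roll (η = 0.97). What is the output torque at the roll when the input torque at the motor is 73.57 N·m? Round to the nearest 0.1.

57.5 N·m

After the chain (83/37): 73.57 × 2.2432 × 0.95 = 156.78 N·m
After the gear mesh (89/45): 156.78 × 1.9778 × 0.97 = 300.78 N·m
After the gear mesh (38/34): 300.78 × 1.1176 × 0.96 = 322.72 N·m
After the gear mesh (18/98): 322.72 × 0.18367 × 0.97 = 57.497 N·m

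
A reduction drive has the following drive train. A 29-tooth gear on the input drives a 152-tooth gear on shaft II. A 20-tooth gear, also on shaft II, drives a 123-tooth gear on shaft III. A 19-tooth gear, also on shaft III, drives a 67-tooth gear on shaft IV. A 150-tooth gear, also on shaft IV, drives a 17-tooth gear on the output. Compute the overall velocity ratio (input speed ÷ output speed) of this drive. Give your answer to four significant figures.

12.88

Each stage contributes driven/driver: gear mesh 152/29 = 5.2414, gear mesh 123/20 = 6.15, gear mesh 67/19 = 3.5263, gear mesh 17/150 = 0.11333.
Overall: 5.2414 × 6.15 × 3.5263 × 0.11333 = 12.882.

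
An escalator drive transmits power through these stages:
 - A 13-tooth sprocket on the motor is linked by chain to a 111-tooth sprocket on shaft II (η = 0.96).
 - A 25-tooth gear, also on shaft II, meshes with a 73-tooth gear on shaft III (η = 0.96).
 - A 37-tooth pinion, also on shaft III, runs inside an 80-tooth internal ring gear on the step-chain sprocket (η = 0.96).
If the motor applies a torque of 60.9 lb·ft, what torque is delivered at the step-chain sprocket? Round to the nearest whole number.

2905 lb·ft

Chain: ratio = 111/13 = 8.5385; torque at shaft II = 60.9 × 8.5385 × 0.96 = 499.19 lb·ft.
Gear mesh: ratio = 73/25 = 2.92; torque at shaft III = 499.19 × 2.92 × 0.96 = 1399.3 lb·ft.
Internal gear: ratio = 80/37 = 2.1622; torque at the step-chain sprocket = 1399.3 × 2.1622 × 0.96 = 2904.6 lb·ft.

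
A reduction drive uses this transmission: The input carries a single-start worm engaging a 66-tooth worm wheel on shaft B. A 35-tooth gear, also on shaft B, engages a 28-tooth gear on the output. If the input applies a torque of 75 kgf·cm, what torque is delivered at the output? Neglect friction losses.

worm 66/1 = 66 → τ = 75·66 = 4950 kgf·cm
gear mesh 28/35 = 0.8 → τ = 4950·0.8 = 3960 kgf·cm

3960 kgf·cm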